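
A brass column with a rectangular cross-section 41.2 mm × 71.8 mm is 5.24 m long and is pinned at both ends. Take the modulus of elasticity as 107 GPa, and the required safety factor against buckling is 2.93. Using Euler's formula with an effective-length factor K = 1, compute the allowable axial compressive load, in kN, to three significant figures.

P_allow = 5.49 kN

Buckling occurs about the weak axis: I_min = h·b³/12 = 71.8×41.2³/12 = 418400 mm⁴ (b = 41.2 mm is the smaller dimension).
Effective length L_e = KL = 1×5.24 m = 5240 mm.
Euler critical load P_cr = π²EI/L_e² = π²×107000×418400/5240² = 16090 N.
P_allow = P_cr/n = 16090/2.93 = 5493 N.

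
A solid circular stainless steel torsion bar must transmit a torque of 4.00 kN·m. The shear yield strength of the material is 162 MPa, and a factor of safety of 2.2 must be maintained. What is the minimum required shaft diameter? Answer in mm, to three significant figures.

Allowable shear stress τ_allow = 162/2.2 = 73.64 MPa.
For a solid shaft τ = 16T/(πd³), so d³ = 16T/(π τ_allow) = 16×4000000/(π×73.64) = 276700 mm³.
d = (276700)^(1/3) = 65.16 mm.

d = 65.2 mm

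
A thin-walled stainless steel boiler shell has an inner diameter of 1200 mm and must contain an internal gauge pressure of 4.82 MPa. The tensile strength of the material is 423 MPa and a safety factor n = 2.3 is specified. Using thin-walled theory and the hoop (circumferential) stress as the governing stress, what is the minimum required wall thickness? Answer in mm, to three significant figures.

σ_allow = 423/2.3 = 183.9 MPa.
Hoop stress σ_h = pD/(2t), so t = pD/(2σ_allow) = 4.82×1200/(2×183.9) = 15.72 mm.

t = 15.7 mm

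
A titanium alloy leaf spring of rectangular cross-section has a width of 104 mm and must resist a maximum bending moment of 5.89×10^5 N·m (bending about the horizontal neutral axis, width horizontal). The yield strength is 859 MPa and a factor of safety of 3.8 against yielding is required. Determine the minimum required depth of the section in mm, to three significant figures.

h = 388 mm

σ_allow = 859/3.8 = 226.1 MPa.
For a rectangular section σ = 6M/(bh²), so h² = 6M/(b σ_allow) = 6×5.8900×10^8/(104×226.1) = 150300 mm².
h = 387.7 mm.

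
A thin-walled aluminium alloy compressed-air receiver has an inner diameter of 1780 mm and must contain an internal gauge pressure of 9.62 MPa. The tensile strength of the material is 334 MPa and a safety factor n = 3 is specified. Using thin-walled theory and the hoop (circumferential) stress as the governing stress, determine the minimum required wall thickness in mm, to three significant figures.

σ_allow = 334/3 = 111.3 MPa.
Hoop stress σ_h = pD/(2t), so t = pD/(2σ_allow) = 9.62×1780/(2×111.3) = 76.90 mm.

t = 76.9 mm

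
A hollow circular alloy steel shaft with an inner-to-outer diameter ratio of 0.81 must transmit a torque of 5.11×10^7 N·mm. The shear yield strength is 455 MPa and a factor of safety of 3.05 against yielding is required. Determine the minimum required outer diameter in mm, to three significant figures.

d_o = 145 mm

τ_allow = 455/3.05 = 149.2 MPa.
For a hollow shaft τ = 16T/[πd_o³(1−k⁴)] with k = 0.81, so 1−k⁴ = 0.5695.
d_o³ = 16T/[π τ_allow (1−k⁴)] = 16×5.1100×10^7/(π×149.2×0.5695) = 3.063×10^6 mm³.
d_o = 145.2 mm.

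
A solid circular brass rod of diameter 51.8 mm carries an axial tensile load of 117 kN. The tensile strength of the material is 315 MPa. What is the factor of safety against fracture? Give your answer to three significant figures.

n = 5.67

A = πd²/4 = 2107 mm².
σ = F/A = 117000/2107 = 55.52 MPa.
n = 315/55.52 = 5.674.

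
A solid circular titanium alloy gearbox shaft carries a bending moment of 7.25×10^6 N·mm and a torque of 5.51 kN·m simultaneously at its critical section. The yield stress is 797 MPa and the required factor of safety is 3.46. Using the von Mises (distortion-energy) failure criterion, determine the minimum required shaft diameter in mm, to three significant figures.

d = 72.7 mm

σ_allow = σ_y/n = 797/3.46 = 230.3 MPa.
For a solid shaft σ_b = 32M/(πd³) and τ = 16T/(πd³), so the von Mises stress is σ' = (16/πd³)·√(4M²+3T²).
√(4M²+3T²) = √(4×(7.250×10^6)² + 3×(5.510×10^6)²) = 1.736×10^7 N·mm.
d³ = 16×1.736×10^7/(π×230.3) = 383800 mm³.
d = 72.67 mm.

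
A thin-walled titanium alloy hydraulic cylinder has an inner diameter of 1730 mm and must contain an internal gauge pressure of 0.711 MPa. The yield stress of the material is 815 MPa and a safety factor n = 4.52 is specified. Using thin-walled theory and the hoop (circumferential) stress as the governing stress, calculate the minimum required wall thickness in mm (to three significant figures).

σ_allow = 815/4.52 = 180.3 MPa.
Hoop stress σ_h = pD/(2t), so t = pD/(2σ_allow) = 0.711×1730/(2×180.3) = 3.411 mm.

t = 3.41 mm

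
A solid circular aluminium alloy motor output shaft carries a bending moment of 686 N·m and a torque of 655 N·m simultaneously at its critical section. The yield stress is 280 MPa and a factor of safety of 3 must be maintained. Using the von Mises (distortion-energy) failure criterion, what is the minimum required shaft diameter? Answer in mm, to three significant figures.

d = 46.0 mm

σ_allow = σ_y/n = 280/3 = 93.33 MPa.
For a solid shaft σ_b = 32M/(πd³) and τ = 16T/(πd³), so the von Mises stress is σ' = (16/πd³)·√(4M²+3T²).
√(4M²+3T²) = √(4×(686000)² + 3×(655000)²) = 1.780×10^6 N·mm.
d³ = 16×1.780×10^6/(π×93.33) = 97150 mm³.
d = 45.97 mm.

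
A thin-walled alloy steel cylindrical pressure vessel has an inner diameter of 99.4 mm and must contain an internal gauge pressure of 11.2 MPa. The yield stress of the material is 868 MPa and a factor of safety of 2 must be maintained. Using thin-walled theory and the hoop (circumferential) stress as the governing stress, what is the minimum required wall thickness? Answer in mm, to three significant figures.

t = 1.28 mm

σ_allow = 868/2 = 434.0 MPa.
Hoop stress σ_h = pD/(2t), so t = pD/(2σ_allow) = 11.2×99.4/(2×434.0) = 1.283 mm.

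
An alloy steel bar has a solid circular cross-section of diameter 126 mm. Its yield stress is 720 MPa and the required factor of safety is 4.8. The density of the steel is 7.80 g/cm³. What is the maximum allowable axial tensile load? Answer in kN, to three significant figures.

F_allow = 1870 kN

σ_allow = 720/4.8 = 150.0 MPa.
A = πd²/4 = π×126²/4 = 12470 mm².
F_allow = σ_allow × A = 150.0×12470 = 1.870×10^6 N.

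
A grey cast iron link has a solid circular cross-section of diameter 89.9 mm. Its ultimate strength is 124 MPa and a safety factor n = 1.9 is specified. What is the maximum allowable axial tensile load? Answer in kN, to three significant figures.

σ_allow = 124/1.9 = 65.26 MPa.
A = πd²/4 = π×89.9²/4 = 6348 mm².
F_allow = σ_allow × A = 65.26×6348 = 414300 N.

F_allow = 414 kN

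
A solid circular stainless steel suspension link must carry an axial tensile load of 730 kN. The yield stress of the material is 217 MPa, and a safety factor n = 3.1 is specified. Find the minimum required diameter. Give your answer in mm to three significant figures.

d = 115 mm

Allowable stress σ_allow = 217/3.1 = 70.00 MPa.
Required area A = F/σ_allow = 730000/70.00 = 10430 mm².
A = πd²/4 → d = √(4A/π) = 115.2 mm.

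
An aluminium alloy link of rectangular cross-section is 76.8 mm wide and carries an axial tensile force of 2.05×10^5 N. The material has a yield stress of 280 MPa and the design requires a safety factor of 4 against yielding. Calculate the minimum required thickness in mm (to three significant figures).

t = 38.1 mm

σ_allow = 280/4 = 70.00 MPa.
Required area A = F/σ_allow = 205000/70.00 = 2929 mm².
t = A/w = 2929/76.8 = 38.13 mm.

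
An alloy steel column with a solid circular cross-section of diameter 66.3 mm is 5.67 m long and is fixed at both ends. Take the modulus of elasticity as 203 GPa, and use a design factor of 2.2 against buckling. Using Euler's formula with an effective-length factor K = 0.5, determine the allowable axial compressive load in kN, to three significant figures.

I = πd⁴/64 = π×66.3⁴/64 = 948500 mm⁴.
Effective length L_e = KL = 0.5×5.67 m = 2835 mm.
Euler critical load P_cr = π²EI/L_e² = π²×203000×948500/2835² = 236400 N.
P_allow = P_cr/n = 236400/2.2 = 107500 N.

P_allow = 107 kN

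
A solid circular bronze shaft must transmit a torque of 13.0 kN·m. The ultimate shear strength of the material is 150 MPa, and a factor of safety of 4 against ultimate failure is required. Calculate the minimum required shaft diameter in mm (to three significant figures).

Allowable shear stress τ_allow = 150/4 = 37.50 MPa.
For a solid shaft τ = 16T/(πd³), so d³ = 16T/(π τ_allow) = 16×1.3000×10^7/(π×37.50) = 1.766×10^6 mm³.
d = (1.766×10^6)^(1/3) = 120.9 mm.

d = 121 mm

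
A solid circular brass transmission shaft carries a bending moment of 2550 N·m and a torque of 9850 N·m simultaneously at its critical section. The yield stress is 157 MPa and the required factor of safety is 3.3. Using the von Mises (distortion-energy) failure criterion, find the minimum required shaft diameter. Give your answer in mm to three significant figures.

d = 124 mm

σ_allow = σ_y/n = 157/3.3 = 47.58 MPa.
For a solid shaft σ_b = 32M/(πd³) and τ = 16T/(πd³), so the von Mises stress is σ' = (16/πd³)·√(4M²+3T²).
√(4M²+3T²) = √(4×(2.550×10^6)² + 3×(9.850×10^6)²) = 1.781×10^7 N·mm.
d³ = 16×1.781×10^7/(π×47.58) = 1.906×10^6 mm³.
d = 124.0 mm.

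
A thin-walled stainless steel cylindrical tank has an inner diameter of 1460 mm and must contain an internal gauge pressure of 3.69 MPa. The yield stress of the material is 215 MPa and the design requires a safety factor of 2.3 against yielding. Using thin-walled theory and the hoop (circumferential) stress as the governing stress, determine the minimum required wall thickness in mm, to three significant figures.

σ_allow = 215/2.3 = 93.48 MPa.
Hoop stress σ_h = pD/(2t), so t = pD/(2σ_allow) = 3.69×1460/(2×93.48) = 28.82 mm.

t = 28.8 mm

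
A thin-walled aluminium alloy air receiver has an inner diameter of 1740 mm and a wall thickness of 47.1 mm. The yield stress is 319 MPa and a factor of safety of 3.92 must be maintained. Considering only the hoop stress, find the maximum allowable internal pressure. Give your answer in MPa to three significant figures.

p_allow = 4.41 MPa

σ_allow = 319/3.92 = 81.38 MPa.
σ_h = pD/(2t) → p_allow = 2σ_allow t/D = 2×81.38×47.1/1740 = 4.406 MPa.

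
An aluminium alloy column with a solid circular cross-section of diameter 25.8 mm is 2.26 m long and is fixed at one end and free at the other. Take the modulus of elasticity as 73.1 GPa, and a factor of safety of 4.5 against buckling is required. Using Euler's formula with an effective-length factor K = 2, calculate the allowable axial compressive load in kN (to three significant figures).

I = πd⁴/64 = π×25.8⁴/64 = 21750 mm⁴.
Effective length L_e = KL = 2×2.26 m = 4520 mm.
Euler critical load P_cr = π²EI/L_e² = π²×73100×21750/4520² = 768.0 N.
P_allow = P_cr/n = 768.0/4.5 = 170.7 N.

P_allow = 0.171 kN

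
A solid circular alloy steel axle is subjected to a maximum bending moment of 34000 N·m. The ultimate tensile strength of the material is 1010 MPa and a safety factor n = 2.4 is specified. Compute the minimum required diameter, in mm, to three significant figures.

d = 93.7 mm

σ_allow = 1010/2.4 = 420.8 MPa.
For a solid circular section σ = 32M/(πd³), so d³ = 32M/(π σ_allow) = 32×3.4000×10^7/(π×420.8) = 822900 mm³.
d = 93.71 mm.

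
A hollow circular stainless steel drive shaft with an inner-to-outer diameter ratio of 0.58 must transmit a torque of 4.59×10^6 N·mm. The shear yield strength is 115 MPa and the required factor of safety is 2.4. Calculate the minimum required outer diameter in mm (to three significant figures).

d_o = 81.9 mm

τ_allow = 115/2.4 = 47.92 MPa.
For a hollow shaft τ = 16T/[πd_o³(1−k⁴)] with k = 0.58, so 1−k⁴ = 0.8868.
d_o³ = 16T/[π τ_allow (1−k⁴)] = 16×4590000/(π×47.92×0.8868) = 550100 mm³.
d_o = 81.94 mm.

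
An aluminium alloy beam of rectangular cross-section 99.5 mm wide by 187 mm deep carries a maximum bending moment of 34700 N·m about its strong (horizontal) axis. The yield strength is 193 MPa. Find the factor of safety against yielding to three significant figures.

n = 3.23

Section modulus S = bh²/6 = 99.5×187²/6 = 579900 mm³.
σ = M/S = 3.4700×10^7/579900 = 59.84 MPa.
n = 193/59.84 = 3.225.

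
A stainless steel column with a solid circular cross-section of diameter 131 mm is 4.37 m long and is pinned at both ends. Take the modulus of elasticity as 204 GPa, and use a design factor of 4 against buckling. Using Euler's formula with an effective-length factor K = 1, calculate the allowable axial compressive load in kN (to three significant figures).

P_allow = 381 kN

I = πd⁴/64 = π×131⁴/64 = 1.446×10^7 mm⁴.
Effective length L_e = KL = 1×4.37 m = 4370 mm.
Euler critical load P_cr = π²EI/L_e² = π²×204000×1.446×10^7/4370² = 1.524×10^6 N.
P_allow = P_cr/n = 1.524×10^6/4 = 381000 N.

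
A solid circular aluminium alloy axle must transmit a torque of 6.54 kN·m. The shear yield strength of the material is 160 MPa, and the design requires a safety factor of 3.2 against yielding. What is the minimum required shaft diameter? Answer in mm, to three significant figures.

Allowable shear stress τ_allow = 160/3.2 = 50.00 MPa.
For a solid shaft τ = 16T/(πd³), so d³ = 16T/(π τ_allow) = 16×6540000/(π×50.00) = 666200 mm³.
d = (666200)^(1/3) = 87.34 mm.

d = 87.3 mm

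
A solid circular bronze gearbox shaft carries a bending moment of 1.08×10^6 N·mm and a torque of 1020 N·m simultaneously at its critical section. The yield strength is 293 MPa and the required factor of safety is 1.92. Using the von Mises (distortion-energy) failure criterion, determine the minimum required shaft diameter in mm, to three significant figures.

d = 45.3 mm

σ_allow = σ_y/n = 293/1.92 = 152.6 MPa.
For a solid shaft σ_b = 32M/(πd³) and τ = 16T/(πd³), so the von Mises stress is σ' = (16/πd³)·√(4M²+3T²).
√(4M²+3T²) = √(4×(1.080×10^6)² + 3×(1.020×10^6)²) = 2.790×10^6 N·mm.
d³ = 16×2.790×10^6/(π×152.6) = 93130 mm³.
d = 45.33 mm.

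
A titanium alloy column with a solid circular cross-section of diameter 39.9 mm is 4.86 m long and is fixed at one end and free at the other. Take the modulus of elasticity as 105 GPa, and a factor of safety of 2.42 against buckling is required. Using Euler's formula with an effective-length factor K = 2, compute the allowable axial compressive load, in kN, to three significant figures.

I = πd⁴/64 = π×39.9⁴/64 = 124400 mm⁴.
Effective length L_e = KL = 2×4.86 m = 9720 mm.
Euler critical load P_cr = π²EI/L_e² = π²×105000×124400/9720² = 1365 N.
P_allow = P_cr/n = 1365/2.42 = 563.9 N.

P_allow = 0.564 kN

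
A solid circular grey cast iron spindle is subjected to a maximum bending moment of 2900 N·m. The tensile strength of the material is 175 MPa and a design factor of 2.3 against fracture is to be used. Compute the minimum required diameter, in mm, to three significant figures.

d = 73.0 mm

σ_allow = 175/2.3 = 76.09 MPa.
For a solid circular section σ = 32M/(πd³), so d³ = 32M/(π σ_allow) = 32×2900000/(π×76.09) = 388200 mm³.
d = 72.95 mm.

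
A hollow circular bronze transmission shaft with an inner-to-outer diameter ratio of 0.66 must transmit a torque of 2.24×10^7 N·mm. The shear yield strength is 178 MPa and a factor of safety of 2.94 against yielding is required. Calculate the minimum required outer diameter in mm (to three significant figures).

τ_allow = 178/2.94 = 60.54 MPa.
For a hollow shaft τ = 16T/[πd_o³(1−k⁴)] with k = 0.66, so 1−k⁴ = 0.8103.
d_o³ = 16T/[π τ_allow (1−k⁴)] = 16×2.2400×10^7/(π×60.54×0.8103) = 2.326×10^6 mm³.
d_o = 132.5 mm.

d_o = 132 mm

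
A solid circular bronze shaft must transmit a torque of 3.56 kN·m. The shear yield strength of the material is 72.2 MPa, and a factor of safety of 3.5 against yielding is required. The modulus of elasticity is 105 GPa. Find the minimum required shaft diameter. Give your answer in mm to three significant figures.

Allowable shear stress τ_allow = 72.2/3.5 = 20.63 MPa.
For a solid shaft τ = 16T/(πd³), so d³ = 16T/(π τ_allow) = 16×3560000/(π×20.63) = 878900 mm³.
d = (878900)^(1/3) = 95.79 mm.

d = 95.8 mm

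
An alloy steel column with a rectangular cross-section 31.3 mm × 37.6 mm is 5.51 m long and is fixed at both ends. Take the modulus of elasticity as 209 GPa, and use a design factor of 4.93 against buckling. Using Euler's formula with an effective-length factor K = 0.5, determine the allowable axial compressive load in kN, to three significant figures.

Buckling occurs about the weak axis: I_min = h·b³/12 = 37.6×31.3³/12 = 96080 mm⁴ (b = 31.3 mm is the smaller dimension).
Effective length L_e = KL = 0.5×5.51 m = 2755 mm.
Euler critical load P_cr = π²EI/L_e² = π²×209000×96080/2755² = 26110 N.
P_allow = P_cr/n = 26110/4.93 = 5297 N.

P_allow = 5.30 kN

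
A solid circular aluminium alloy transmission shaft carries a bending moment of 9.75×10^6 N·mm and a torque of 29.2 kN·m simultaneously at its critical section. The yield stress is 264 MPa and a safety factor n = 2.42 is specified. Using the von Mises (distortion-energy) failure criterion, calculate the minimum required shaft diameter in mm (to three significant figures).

d = 136 mm

σ_allow = σ_y/n = 264/2.42 = 109.1 MPa.
For a solid shaft σ_b = 32M/(πd³) and τ = 16T/(πd³), so the von Mises stress is σ' = (16/πd³)·√(4M²+3T²).
√(4M²+3T²) = √(4×(9.750×10^6)² + 3×(2.920×10^7)²) = 5.420×10^7 N·mm.
d³ = 16×5.420×10^7/(π×109.1) = 2.531×10^6 mm³.
d = 136.3 mm.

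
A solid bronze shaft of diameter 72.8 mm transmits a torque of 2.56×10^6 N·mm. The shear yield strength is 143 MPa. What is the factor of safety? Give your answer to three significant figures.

n = 4.23

τ = 16T/(πd³) = 16×2560000/(π×72.8³) = 33.79 MPa.
n = τ_limit/τ = 143/33.79 = 4.232.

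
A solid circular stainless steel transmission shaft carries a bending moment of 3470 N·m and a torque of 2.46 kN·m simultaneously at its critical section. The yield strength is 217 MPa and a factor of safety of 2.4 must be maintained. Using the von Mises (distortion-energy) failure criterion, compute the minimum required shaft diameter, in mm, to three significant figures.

d = 77.1 mm

σ_allow = σ_y/n = 217/2.4 = 90.42 MPa.
For a solid shaft σ_b = 32M/(πd³) and τ = 16T/(πd³), so the von Mises stress is σ' = (16/πd³)·√(4M²+3T²).
√(4M²+3T²) = √(4×(3.470×10^6)² + 3×(2.460×10^6)²) = 8.144×10^6 N·mm.
d³ = 16×8.144×10^6/(π×90.42) = 458700 mm³.
d = 77.12 mm.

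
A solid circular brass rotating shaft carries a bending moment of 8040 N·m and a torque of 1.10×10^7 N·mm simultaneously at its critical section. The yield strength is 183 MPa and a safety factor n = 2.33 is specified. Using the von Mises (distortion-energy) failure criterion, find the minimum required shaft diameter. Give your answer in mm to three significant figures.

d = 117 mm

σ_allow = σ_y/n = 183/2.33 = 78.54 MPa.
For a solid shaft σ_b = 32M/(πd³) and τ = 16T/(πd³), so the von Mises stress is σ' = (16/πd³)·√(4M²+3T²).
√(4M²+3T²) = √(4×(8.040×10^6)² + 3×(1.100×10^7)²) = 2.493×10^7 N·mm.
d³ = 16×2.493×10^7/(π×78.54) = 1.617×10^6 mm³.
d = 117.4 mm.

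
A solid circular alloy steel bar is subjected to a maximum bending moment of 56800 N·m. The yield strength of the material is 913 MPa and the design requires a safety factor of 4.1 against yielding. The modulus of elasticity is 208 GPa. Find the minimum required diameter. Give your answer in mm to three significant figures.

σ_allow = 913/4.1 = 222.7 MPa.
For a solid circular section σ = 32M/(πd³), so d³ = 32M/(π σ_allow) = 32×5.6800×10^7/(π×222.7) = 2.598×10^6 mm³.
d = 137.5 mm.

d = 137 mm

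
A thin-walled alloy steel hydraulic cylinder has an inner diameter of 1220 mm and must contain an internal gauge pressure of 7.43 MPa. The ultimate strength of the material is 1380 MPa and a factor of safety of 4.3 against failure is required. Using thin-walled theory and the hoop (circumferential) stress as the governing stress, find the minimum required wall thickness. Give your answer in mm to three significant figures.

σ_allow = 1380/4.3 = 320.9 MPa.
Hoop stress σ_h = pD/(2t), so t = pD/(2σ_allow) = 7.43×1220/(2×320.9) = 14.12 mm.

t = 14.1 mm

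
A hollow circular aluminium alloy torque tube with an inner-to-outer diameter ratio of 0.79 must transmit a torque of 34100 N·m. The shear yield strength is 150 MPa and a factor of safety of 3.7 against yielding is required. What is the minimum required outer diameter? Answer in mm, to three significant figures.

τ_allow = 150/3.7 = 40.54 MPa.
For a hollow shaft τ = 16T/[πd_o³(1−k⁴)] with k = 0.79, so 1−k⁴ = 0.6105.
d_o³ = 16T/[π τ_allow (1−k⁴)] = 16×3.4100×10^7/(π×40.54×0.6105) = 7.017×10^6 mm³.
d_o = 191.4 mm.

d_o = 191 mm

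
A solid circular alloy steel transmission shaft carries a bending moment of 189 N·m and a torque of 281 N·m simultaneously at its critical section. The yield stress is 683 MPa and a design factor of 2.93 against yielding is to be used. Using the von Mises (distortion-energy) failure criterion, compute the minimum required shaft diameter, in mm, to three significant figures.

d = 23.8 mm

σ_allow = σ_y/n = 683/2.93 = 233.1 MPa.
For a solid shaft σ_b = 32M/(πd³) and τ = 16T/(πd³), so the von Mises stress is σ' = (16/πd³)·√(4M²+3T²).
√(4M²+3T²) = √(4×(189000)² + 3×(281000)²) = 616300 N·mm.
d³ = 16×616300/(π×233.1) = 13460 mm³.
d = 23.79 mm.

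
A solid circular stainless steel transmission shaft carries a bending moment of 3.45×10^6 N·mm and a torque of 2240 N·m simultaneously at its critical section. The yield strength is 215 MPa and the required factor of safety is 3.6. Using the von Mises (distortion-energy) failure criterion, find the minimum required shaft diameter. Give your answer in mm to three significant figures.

d = 87.7 mm

σ_allow = σ_y/n = 215/3.6 = 59.72 MPa.
For a solid shaft σ_b = 32M/(πd³) and τ = 16T/(πd³), so the von Mises stress is σ' = (16/πd³)·√(4M²+3T²).
√(4M²+3T²) = √(4×(3.450×10^6)² + 3×(2.240×10^6)²) = 7.916×10^6 N·mm.
d³ = 16×7.916×10^6/(π×59.72) = 675100 mm³.
d = 87.72 mm.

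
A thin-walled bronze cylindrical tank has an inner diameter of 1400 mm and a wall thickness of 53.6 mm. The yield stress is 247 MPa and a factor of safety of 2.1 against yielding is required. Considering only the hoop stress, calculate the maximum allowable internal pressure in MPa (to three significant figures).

p_allow = 9.01 MPa

σ_allow = 247/2.1 = 117.6 MPa.
σ_h = pD/(2t) → p_allow = 2σ_allow t/D = 2×117.6×53.6/1400 = 9.006 MPa.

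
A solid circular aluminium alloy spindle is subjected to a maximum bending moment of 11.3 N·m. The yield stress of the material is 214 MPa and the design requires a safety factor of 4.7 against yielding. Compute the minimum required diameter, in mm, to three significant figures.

d = 13.6 mm

σ_allow = 214/4.7 = 45.53 MPa.
For a solid circular section σ = 32M/(πd³), so d³ = 32M/(π σ_allow) = 32×11300/(π×45.53) = 2528 mm³.
d = 13.62 mm.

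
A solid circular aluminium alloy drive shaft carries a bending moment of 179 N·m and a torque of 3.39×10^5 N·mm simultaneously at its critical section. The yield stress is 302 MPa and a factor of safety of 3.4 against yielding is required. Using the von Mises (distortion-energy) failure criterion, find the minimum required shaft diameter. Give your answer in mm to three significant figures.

d = 34.0 mm

σ_allow = σ_y/n = 302/3.4 = 88.82 MPa.
For a solid shaft σ_b = 32M/(πd³) and τ = 16T/(πd³), so the von Mises stress is σ' = (16/πd³)·√(4M²+3T²).
√(4M²+3T²) = √(4×(179000)² + 3×(339000)²) = 687700 N·mm.
d³ = 16×687700/(π×88.82) = 39430 mm³.
d = 34.04 mm.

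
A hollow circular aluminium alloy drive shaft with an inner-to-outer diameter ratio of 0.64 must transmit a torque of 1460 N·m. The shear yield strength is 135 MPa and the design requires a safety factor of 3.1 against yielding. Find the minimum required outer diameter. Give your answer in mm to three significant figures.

τ_allow = 135/3.1 = 43.55 MPa.
For a hollow shaft τ = 16T/[πd_o³(1−k⁴)] with k = 0.64, so 1−k⁴ = 0.8322.
d_o³ = 16T/[π τ_allow (1−k⁴)] = 16×1460000/(π×43.55×0.8322) = 205200 mm³.
d_o = 58.98 mm.

d_o = 59.0 mm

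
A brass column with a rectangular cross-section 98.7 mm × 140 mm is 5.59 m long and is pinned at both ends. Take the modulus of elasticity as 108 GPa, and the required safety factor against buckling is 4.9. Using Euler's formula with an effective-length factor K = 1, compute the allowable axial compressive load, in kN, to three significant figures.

Buckling occurs about the weak axis: I_min = h·b³/12 = 140×98.7³/12 = 1.122×10^7 mm⁴ (b = 98.7 mm is the smaller dimension).
Effective length L_e = KL = 1×5.59 m = 5590 mm.
Euler critical load P_cr = π²EI/L_e² = π²×108000×1.122×10^7/5590² = 382600 N.
P_allow = P_cr/n = 382600/4.9 = 78090 N.

P_allow = 78.1 kN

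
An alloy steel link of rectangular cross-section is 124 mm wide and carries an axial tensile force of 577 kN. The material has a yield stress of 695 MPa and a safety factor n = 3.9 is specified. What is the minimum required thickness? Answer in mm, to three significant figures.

t = 26.1 mm

σ_allow = 695/3.9 = 178.2 MPa.
Required area A = F/σ_allow = 577000/178.2 = 3238 mm².
t = A/w = 3238/124 = 26.11 mm.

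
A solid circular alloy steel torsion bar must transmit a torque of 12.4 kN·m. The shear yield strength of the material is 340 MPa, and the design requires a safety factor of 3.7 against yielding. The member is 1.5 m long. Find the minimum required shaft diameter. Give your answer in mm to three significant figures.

Allowable shear stress τ_allow = 340/3.7 = 91.89 MPa.
For a solid shaft τ = 16T/(πd³), so d³ = 16T/(π τ_allow) = 16×1.2400×10^7/(π×91.89) = 687200 mm³.
d = (687200)^(1/3) = 88.25 mm.

d = 88.2 mm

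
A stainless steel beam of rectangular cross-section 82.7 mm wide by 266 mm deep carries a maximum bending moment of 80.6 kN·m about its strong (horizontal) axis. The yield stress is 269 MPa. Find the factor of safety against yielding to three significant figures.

n = 3.25

Section modulus S = bh²/6 = 82.7×266²/6 = 975300 mm³.
σ = M/S = 8.0600×10^7/975300 = 82.65 MPa.
n = 269/82.65 = 3.255.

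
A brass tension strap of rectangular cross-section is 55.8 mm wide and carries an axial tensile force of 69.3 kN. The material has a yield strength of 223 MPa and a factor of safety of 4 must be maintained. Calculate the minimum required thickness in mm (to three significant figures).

σ_allow = 223/4 = 55.75 MPa.
Required area A = F/σ_allow = 69300/55.75 = 1243 mm².
t = A/w = 1243/55.8 = 22.28 mm.

t = 22.3 mm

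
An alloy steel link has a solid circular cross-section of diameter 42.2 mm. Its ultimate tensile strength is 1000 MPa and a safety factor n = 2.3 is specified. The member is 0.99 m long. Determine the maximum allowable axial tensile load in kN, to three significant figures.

σ_allow = 1000/2.3 = 434.8 MPa.
A = πd²/4 = π×42.2²/4 = 1399 mm².
F_allow = σ_allow × A = 434.8×1399 = 608100 N.

F_allow = 608 kN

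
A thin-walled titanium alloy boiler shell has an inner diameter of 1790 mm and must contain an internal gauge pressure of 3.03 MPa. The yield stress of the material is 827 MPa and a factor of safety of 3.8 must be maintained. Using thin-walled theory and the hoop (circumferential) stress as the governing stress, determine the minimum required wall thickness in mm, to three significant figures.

σ_allow = 827/3.8 = 217.6 MPa.
Hoop stress σ_h = pD/(2t), so t = pD/(2σ_allow) = 3.03×1790/(2×217.6) = 12.46 mm.

t = 12.5 mm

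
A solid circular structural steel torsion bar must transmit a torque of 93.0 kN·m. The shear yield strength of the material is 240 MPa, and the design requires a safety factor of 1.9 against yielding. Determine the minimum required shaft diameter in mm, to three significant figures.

d = 155 mm

Allowable shear stress τ_allow = 240/1.9 = 126.3 MPa.
For a solid shaft τ = 16T/(πd³), so d³ = 16T/(π τ_allow) = 16×9.3000×10^7/(π×126.3) = 3.750×10^6 mm³.
d = (3.750×10^6)^(1/3) = 155.4 mm.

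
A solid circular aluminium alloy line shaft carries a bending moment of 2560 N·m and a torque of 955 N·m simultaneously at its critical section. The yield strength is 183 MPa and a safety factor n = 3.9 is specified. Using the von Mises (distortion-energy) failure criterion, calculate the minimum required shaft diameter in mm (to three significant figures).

σ_allow = σ_y/n = 183/3.9 = 46.92 MPa.
For a solid shaft σ_b = 32M/(πd³) and τ = 16T/(πd³), so the von Mises stress is σ' = (16/πd³)·√(4M²+3T²).
√(4M²+3T²) = √(4×(2.560×10^6)² + 3×(955000)²) = 5.381×10^6 N·mm.
d³ = 16×5.381×10^6/(π×46.92) = 584000 mm³.
d = 83.59 mm.

d = 83.6 mm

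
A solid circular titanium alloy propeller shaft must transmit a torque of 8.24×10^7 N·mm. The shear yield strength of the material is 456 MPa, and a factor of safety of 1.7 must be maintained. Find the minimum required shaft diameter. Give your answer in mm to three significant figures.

Allowable shear stress τ_allow = 456/1.7 = 268.2 MPa.
For a solid shaft τ = 16T/(πd³), so d³ = 16T/(π τ_allow) = 16×8.2400×10^7/(π×268.2) = 1.565×10^6 mm³.
d = (1.565×10^6)^(1/3) = 116.1 mm.

d = 116 mm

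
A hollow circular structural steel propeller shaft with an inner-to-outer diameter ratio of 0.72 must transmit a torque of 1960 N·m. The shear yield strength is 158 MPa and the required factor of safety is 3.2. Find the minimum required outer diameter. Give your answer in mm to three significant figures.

τ_allow = 158/3.2 = 49.38 MPa.
For a hollow shaft τ = 16T/[πd_o³(1−k⁴)] with k = 0.72, so 1−k⁴ = 0.7313.
d_o³ = 16T/[π τ_allow (1−k⁴)] = 16×1960000/(π×49.38×0.7313) = 276500 mm³.
d_o = 65.15 mm.

d_o = 65.1 mm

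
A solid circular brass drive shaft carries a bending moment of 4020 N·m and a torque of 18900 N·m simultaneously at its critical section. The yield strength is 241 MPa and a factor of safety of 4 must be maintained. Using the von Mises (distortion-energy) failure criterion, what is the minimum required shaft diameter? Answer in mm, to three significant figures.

d = 142 mm

σ_allow = σ_y/n = 241/4 = 60.25 MPa.
For a solid shaft σ_b = 32M/(πd³) and τ = 16T/(πd³), so the von Mises stress is σ' = (16/πd³)·√(4M²+3T²).
√(4M²+3T²) = √(4×(4.020×10^6)² + 3×(1.890×10^7)²) = 3.371×10^7 N·mm.
d³ = 16×3.371×10^7/(π×60.25) = 2.849×10^6 mm³.
d = 141.8 mm.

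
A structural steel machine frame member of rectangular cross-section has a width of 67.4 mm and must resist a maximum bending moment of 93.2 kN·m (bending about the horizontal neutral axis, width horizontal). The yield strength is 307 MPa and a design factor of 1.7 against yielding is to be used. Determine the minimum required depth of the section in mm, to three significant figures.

h = 214 mm

σ_allow = 307/1.7 = 180.6 MPa.
For a rectangular section σ = 6M/(bh²), so h² = 6M/(b σ_allow) = 6×9.3200×10^7/(67.4×180.6) = 45940 mm².
h = 214.3 mm.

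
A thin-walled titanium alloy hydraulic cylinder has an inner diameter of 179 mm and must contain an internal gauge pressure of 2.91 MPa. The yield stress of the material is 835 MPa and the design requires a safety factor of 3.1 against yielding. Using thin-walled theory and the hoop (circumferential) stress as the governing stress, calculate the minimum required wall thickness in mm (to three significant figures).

σ_allow = 835/3.1 = 269.4 MPa.
Hoop stress σ_h = pD/(2t), so t = pD/(2σ_allow) = 2.91×179/(2×269.4) = 0.9669 mm.

t = 0.967 mm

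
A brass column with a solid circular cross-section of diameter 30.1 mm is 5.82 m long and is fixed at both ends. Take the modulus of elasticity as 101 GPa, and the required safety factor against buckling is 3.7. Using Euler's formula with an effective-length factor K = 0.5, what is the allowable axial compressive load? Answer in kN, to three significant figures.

P_allow = 1.28 kN

I = πd⁴/64 = π×30.1⁴/64 = 40290 mm⁴.
Effective length L_e = KL = 0.5×5.82 m = 2910 mm.
Euler critical load P_cr = π²EI/L_e² = π²×101000×40290/2910² = 4743 N.
P_allow = P_cr/n = 4743/3.7 = 1282 N.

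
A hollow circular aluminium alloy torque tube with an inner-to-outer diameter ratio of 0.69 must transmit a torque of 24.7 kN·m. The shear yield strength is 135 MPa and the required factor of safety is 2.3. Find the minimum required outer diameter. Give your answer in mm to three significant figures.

d_o = 140 mm

τ_allow = 135/2.3 = 58.70 MPa.
For a hollow shaft τ = 16T/[πd_o³(1−k⁴)] with k = 0.69, so 1−k⁴ = 0.7733.
d_o³ = 16T/[π τ_allow (1−k⁴)] = 16×2.4700×10^7/(π×58.70×0.7733) = 2.771×10^6 mm³.
d_o = 140.5 mm.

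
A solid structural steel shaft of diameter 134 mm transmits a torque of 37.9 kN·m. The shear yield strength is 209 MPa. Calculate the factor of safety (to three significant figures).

τ = 16T/(πd³) = 16×3.7900×10^7/(π×134³) = 80.22 MPa.
n = τ_limit/τ = 209/80.22 = 2.605.

n = 2.61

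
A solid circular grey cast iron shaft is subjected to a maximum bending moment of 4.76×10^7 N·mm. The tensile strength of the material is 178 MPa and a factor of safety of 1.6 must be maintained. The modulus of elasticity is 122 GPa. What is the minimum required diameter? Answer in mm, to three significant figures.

σ_allow = 178/1.6 = 111.2 MPa.
For a solid circular section σ = 32M/(πd³), so d³ = 32M/(π σ_allow) = 32×4.7600×10^7/(π×111.2) = 4.358×10^6 mm³.
d = 163.3 mm.

d = 163 mm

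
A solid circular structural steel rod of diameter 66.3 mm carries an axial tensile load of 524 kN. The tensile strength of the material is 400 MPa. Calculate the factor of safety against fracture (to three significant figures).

A = πd²/4 = 3452 mm².
σ = F/A = 524000/3452 = 151.8 MPa.
n = 400/151.8 = 2.635.

n = 2.64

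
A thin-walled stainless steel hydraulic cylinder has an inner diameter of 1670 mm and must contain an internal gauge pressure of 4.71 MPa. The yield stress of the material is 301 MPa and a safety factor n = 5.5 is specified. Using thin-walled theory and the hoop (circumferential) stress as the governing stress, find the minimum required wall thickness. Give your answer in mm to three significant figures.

σ_allow = 301/5.5 = 54.73 MPa.
Hoop stress σ_h = pD/(2t), so t = pD/(2σ_allow) = 4.71×1670/(2×54.73) = 71.86 mm.

t = 71.9 mm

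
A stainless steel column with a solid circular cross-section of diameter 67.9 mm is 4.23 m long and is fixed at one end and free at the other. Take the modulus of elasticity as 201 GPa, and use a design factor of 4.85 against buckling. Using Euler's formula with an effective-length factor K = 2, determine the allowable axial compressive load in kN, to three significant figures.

I = πd⁴/64 = π×67.9⁴/64 = 1.043×10^6 mm⁴.
Effective length L_e = KL = 2×4.23 m = 8460 mm.
Euler critical load P_cr = π²EI/L_e² = π²×201000×1.043×10^6/8460² = 28920 N.
P_allow = P_cr/n = 28920/4.85 = 5963 N.

P_allow = 5.96 kN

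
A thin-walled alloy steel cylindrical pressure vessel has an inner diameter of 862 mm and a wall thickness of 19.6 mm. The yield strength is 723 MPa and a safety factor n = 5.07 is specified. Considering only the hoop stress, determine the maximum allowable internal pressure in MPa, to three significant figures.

p_allow = 6.48 MPa

σ_allow = 723/5.07 = 142.6 MPa.
σ_h = pD/(2t) → p_allow = 2σ_allow t/D = 2×142.6×19.6/862 = 6.485 MPa.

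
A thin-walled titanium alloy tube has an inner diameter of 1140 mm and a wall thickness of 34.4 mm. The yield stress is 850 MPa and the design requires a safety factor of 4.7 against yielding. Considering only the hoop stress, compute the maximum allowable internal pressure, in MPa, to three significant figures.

σ_allow = 850/4.7 = 180.9 MPa.
σ_h = pD/(2t) → p_allow = 2σ_allow t/D = 2×180.9×34.4/1140 = 10.91 MPa.

p_allow = 10.9 MPa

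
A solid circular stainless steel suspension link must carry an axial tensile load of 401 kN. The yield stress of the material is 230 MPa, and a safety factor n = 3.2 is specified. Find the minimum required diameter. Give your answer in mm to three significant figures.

Allowable stress σ_allow = 230/3.2 = 71.88 MPa.
Required area A = F/σ_allow = 401000/71.88 = 5579 mm².
A = πd²/4 → d = √(4A/π) = 84.28 mm.

d = 84.3 mm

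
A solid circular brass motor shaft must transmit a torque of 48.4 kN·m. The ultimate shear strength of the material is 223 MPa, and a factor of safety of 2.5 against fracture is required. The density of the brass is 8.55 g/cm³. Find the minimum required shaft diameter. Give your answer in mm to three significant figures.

Allowable shear stress τ_allow = 223/2.5 = 89.20 MPa.
For a solid shaft τ = 16T/(πd³), so d³ = 16T/(π τ_allow) = 16×4.8400×10^7/(π×89.20) = 2.763×10^6 mm³.
d = (2.763×10^6)^(1/3) = 140.3 mm.

d = 140 mm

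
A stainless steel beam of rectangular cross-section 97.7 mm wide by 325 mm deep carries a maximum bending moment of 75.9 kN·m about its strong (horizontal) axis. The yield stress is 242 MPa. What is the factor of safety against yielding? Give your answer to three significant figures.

n = 5.48

Section modulus S = bh²/6 = 97.7×325²/6 = 1.720×10^6 mm³.
σ = M/S = 7.5900×10^7/1.720×10^6 = 44.13 MPa.
n = 242/44.13 = 5.484.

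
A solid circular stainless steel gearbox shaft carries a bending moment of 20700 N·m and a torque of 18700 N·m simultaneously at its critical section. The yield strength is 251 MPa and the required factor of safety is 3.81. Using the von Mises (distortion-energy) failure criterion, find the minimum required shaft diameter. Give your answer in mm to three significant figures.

σ_allow = σ_y/n = 251/3.81 = 65.88 MPa.
For a solid shaft σ_b = 32M/(πd³) and τ = 16T/(πd³), so the von Mises stress is σ' = (16/πd³)·√(4M²+3T²).
√(4M²+3T²) = √(4×(2.070×10^7)² + 3×(1.870×10^7)²) = 5.256×10^7 N·mm.
d³ = 16×5.256×10^7/(π×65.88) = 4.064×10^6 mm³.
d = 159.6 mm.

d = 160 mm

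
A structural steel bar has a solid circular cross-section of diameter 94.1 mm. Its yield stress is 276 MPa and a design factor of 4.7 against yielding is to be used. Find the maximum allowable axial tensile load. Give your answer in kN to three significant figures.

σ_allow = 276/4.7 = 58.72 MPa.
A = πd²/4 = π×94.1²/4 = 6955 mm².
F_allow = σ_allow × A = 58.72×6955 = 408400 N.

F_allow = 408 kN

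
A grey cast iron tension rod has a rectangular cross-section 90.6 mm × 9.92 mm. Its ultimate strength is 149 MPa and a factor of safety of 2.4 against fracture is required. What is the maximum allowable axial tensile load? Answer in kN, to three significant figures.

F_allow = 55.8 kN

σ_allow = 149/2.4 = 62.08 MPa.
A = 90.6×9.92 = 898.8 mm².
F_allow = σ_allow × A = 62.08×898.8 = 55800 N.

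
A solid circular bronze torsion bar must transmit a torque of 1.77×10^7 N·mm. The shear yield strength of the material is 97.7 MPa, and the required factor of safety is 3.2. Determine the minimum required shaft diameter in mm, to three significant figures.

Allowable shear stress τ_allow = 97.7/3.2 = 30.53 MPa.
For a solid shaft τ = 16T/(πd³), so d³ = 16T/(π τ_allow) = 16×1.7700×10^7/(π×30.53) = 2.953×10^6 mm³.
d = (2.953×10^6)^(1/3) = 143.5 mm.

d = 143 mm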